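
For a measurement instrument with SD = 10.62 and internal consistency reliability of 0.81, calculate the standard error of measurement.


SEM = SD * sqrt(1 - rxx)
SEM = 10.62 * sqrt(1 - 0.81)
SEM = 10.62 * sqrt(0.19) = 10.62 * 0.43589
SEM = 4.6292

4.6292


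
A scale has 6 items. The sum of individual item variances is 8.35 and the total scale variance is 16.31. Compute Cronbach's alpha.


alpha = (k/(k-1)) * (1 - sum(si^2)/s_total^2)
= (6/5) * (1 - 8.35/16.31)
alpha = 0.5857

0.5857


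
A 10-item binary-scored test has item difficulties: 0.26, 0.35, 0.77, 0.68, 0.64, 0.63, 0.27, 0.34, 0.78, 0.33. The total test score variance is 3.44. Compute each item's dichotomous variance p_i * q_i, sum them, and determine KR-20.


For each item, compute p_i * q_i:
  Item 1: 0.26 * 0.74 = 0.1924
  Item 2: 0.35 * 0.65 = 0.2275
  Item 3: 0.77 * 0.23 = 0.1771
  Item 4: 0.68 * 0.32 = 0.2176
  Item 5: 0.64 * 0.36 = 0.2304
  Item 6: 0.63 * 0.37 = 0.2331
  Item 7: 0.27 * 0.73 = 0.1971
  Item 8: 0.34 * 0.66 = 0.2244
  Item 9: 0.78 * 0.22 = 0.1716
  Item 10: 0.33 * 0.67 = 0.2211
Sum(p_i * q_i) = 0.1924 + 0.2275 + 0.1771 + 0.2176 + 0.2304 + 0.2331 + 0.1971 + 0.2244 + 0.1716 + 0.2211 = 2.0923
KR-20 = (k/(k-1)) * (1 - Sum(p_i*q_i) / Var_total)
= (10/9) * (1 - 2.0923/3.44)
= 1.1111 * 0.3918
KR-20 = 0.4353

0.4353


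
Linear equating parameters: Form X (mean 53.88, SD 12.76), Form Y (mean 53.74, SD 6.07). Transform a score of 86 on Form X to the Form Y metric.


slope = SD_Y / SD_X = 6.07 / 12.76 ~ 0.4757
intercept = mean_Y - slope * mean_X = 53.74 - (6.07 / 12.76) * 53.88 ~ 28.109
Y = slope * X + intercept. To avoid rounding drift from the rounded slope/intercept, evaluate the equivalent form Y = mean_Y + SD_Y * (X - mean_X) / SD_X at full precision:
Y = 53.74 + 6.07 * (86 - 53.88) / 12.76
Y = 53.74 + 6.07 * 32.12 / 12.76
Y = 53.74 + 194.9684 / 12.76
Y = 53.74 + 15.2797
Y = 69.0197

69.0197


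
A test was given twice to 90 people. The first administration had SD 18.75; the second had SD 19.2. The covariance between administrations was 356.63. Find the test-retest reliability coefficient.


r = cov(X,Y) / (SD_X * SD_Y)
r = 356.63 / (18.75 * 19.2)
r = 356.63 / 360.0
r = 0.9906

0.9906


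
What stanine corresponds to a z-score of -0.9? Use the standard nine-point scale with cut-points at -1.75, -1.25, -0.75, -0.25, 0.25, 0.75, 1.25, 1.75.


Stanine boundaries: [-1.75, -1.25, -0.75, -0.25, 0.25, 0.75, 1.25, 1.75]
z = -0.9
Check each boundary:
  z >= -1.75 -> could be stanine 2
  z >= -1.25 -> could be stanine 3
  z < -0.75
  z < -0.25
  z < 0.25
  z < 0.75
  z < 1.25
  z < 1.75
Highest qualifying boundary gives stanine = 3

3


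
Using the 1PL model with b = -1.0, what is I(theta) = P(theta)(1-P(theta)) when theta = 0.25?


P = 1/(1+exp(-(0.25--1.0))) = 0.7773
I = P*(1-P) = 0.7773 * 0.2227
I = 0.1731

0.1731


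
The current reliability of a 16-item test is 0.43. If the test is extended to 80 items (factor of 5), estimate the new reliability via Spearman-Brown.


r_new = (n * rxx) / (1 + (n-1) * rxx)
r_new = (5 * 0.43) / (1 + 4 * 0.43)
r_new = 2.15 / 2.72
r_new = 0.7904

0.7904


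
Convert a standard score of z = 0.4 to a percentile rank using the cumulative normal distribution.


CDF(z) = 0.5 * (1 + erf(z/sqrt(2)))
erf(0.2828) = 0.3108
CDF = 0.6554
Percentile rank = 0.6554 * 100 = 65.54

65.54


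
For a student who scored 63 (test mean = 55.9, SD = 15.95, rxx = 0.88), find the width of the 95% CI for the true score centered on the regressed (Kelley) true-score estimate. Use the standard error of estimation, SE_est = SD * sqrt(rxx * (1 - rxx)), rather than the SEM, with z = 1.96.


True score estimate = 0.88*63 + 0.12*55.9 = 62.148
SE_est = SD * sqrt(rxx * (1 - rxx)) = 15.95 * sqrt(0.88 * 0.12) = 15.95 * sqrt(0.1056) = 5.183137
CI = T_est +/- z * SE_est, so width = 2 * z * SE_est = 2 * 1.96 * 5.183137
Width = 20.3179

20.3179


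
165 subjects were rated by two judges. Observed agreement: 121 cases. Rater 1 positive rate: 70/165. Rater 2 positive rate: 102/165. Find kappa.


P_o = 121/165 = 0.733333
P_e = (70*102 + 95*63) / 27225 = 0.482094
kappa = (P_o - P_e) / (1 - P_e)
kappa = (0.733333 - 0.482094) / (1 - 0.482094)
kappa = 0.4851

0.4851


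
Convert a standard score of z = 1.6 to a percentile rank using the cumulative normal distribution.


CDF(z) = 0.5 * (1 + erf(z/sqrt(2)))
erf(1.1314) = 0.8904
CDF = 0.9452
Percentile rank = 0.9452 * 100 = 94.52

94.52


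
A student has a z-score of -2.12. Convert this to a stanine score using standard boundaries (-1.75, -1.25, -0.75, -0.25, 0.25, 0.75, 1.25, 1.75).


Stanine boundaries: [-1.75, -1.25, -0.75, -0.25, 0.25, 0.75, 1.25, 1.75]
z = -2.12
Check each boundary:
  z < -1.75
  z < -1.25
  z < -0.75
  z < -0.25
  z < 0.25
  z < 0.75
  z < 1.25
  z < 1.75
Highest qualifying boundary gives stanine = 1

1


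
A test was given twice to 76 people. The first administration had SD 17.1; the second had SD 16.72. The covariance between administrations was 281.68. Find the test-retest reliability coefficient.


r = cov(X,Y) / (SD_X * SD_Y)
r = 281.68 / (17.1 * 16.72)
r = 281.68 / 285.912
r = 0.9852

0.9852


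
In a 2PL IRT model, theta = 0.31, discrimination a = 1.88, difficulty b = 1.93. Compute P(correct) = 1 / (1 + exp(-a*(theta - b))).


a*(theta - b) = 1.88 * (0.31 - 1.93) = -3.0456
exp(--3.0456) = 21.0226
P = 1 / (1 + 21.0226)
P = 0.0454

0.0454


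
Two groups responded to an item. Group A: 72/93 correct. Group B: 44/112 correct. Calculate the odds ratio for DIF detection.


Odds_A = 72/21 = 3.4286
Odds_B = 44/68 = 0.6471
OR = Odds_A / Odds_B = 3.4286 / 0.6471
Exactly, OR = (72 * 68) / (21 * 44) = 4896 / 924
OR = 5.2987

5.2987


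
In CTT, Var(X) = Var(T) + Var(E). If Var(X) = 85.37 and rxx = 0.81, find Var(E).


var_true = rxx * var_obs = 0.81 * 85.37 = 69.1497
var_error = var_obs - var_true
var_error = 85.37 - 69.1497
var_error = 16.2203

16.2203


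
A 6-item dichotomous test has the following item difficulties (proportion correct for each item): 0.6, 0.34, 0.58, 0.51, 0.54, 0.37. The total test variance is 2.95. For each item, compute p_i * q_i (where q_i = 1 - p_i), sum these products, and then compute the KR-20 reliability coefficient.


For each item, compute p_i * q_i:
  Item 1: 0.6 * 0.4 = 0.24
  Item 2: 0.34 * 0.66 = 0.2244
  Item 3: 0.58 * 0.42 = 0.2436
  Item 4: 0.51 * 0.49 = 0.2499
  Item 5: 0.54 * 0.46 = 0.2484
  Item 6: 0.37 * 0.63 = 0.2331
Sum(p_i * q_i) = 0.24 + 0.2244 + 0.2436 + 0.2499 + 0.2484 + 0.2331 = 1.4394
KR-20 = (k/(k-1)) * (1 - Sum(p_i*q_i) / Var_total)
= (6/5) * (1 - 1.4394/2.95)
= 1.2 * 0.5121
KR-20 = 0.6145

0.6145


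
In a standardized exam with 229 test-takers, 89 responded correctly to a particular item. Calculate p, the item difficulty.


Item difficulty p = number correct / total examinees
p = 89 / 229
p = 0.3886

0.3886


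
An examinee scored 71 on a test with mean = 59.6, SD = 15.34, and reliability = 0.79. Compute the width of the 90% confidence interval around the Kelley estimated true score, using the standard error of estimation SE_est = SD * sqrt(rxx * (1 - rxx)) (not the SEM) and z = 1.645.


True score estimate = 0.79*71 + 0.21*59.6 = 68.606
SE_est = SD * sqrt(rxx * (1 - rxx)) = 15.34 * sqrt(0.79 * 0.21) = 15.34 * sqrt(0.1659) = 6.248108
CI = T_est +/- z * SE_est, so width = 2 * z * SE_est = 2 * 1.645 * 6.248108
Width = 20.5563

20.5563


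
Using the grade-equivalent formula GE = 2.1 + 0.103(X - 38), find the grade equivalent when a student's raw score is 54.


raw - median = 54 - 38 = 16
slope * diff = 0.103 * 16 = 1.648
GE = 2.1 + 1.648
GE = 3.748

3.748


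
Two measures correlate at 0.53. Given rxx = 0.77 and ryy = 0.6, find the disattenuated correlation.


r_corrected = rxy / sqrt(rxx * ryy)
= 0.53 / sqrt(0.77 * 0.6)
= 0.53 / sqrt(0.462)
= 0.53 / 0.679706
r_corrected = 0.7797

0.7797


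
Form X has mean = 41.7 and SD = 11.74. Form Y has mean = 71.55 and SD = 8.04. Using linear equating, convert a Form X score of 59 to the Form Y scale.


slope = SD_Y / SD_X = 8.04 / 11.74 ~ 0.6848
intercept = mean_Y - slope * mean_X = 71.55 - (8.04 / 11.74) * 41.7 ~ 42.9922
Y = slope * X + intercept. To avoid rounding drift from the rounded slope/intercept, evaluate the equivalent form Y = mean_Y + SD_Y * (X - mean_X) / SD_X at full precision:
Y = 71.55 + 8.04 * (59 - 41.7) / 11.74
Y = 71.55 + 8.04 * 17.3 / 11.74
Y = 71.55 + 139.092 / 11.74
Y = 71.55 + 11.8477
Y = 83.3977

83.3977


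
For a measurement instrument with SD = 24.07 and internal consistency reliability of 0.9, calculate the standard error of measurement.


SEM = SD * sqrt(1 - rxx)
SEM = 24.07 * sqrt(1 - 0.9)
SEM = 24.07 * sqrt(0.1) = 24.07 * 0.316228
SEM = 7.6116

7.6116


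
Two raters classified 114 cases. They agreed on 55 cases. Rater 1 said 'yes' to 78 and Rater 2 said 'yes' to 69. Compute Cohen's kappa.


P_o = 55/114 = 0.482456
P_e = (78*69 + 36*45) / 12996 = 0.538781
kappa = (P_o - P_e) / (1 - P_e)
kappa = (0.482456 - 0.538781) / (1 - 0.538781)
kappa = -0.1221

-0.1221


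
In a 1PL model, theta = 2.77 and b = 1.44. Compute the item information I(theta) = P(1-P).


P = 1/(1+exp(-(2.77-1.44))) = 0.7908
I = P*(1-P) = 0.7908 * 0.2092
I = 0.1654

0.1654


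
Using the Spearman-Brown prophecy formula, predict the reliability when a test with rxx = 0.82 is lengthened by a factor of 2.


r_new = (n * rxx) / (1 + (n-1) * rxx)
r_new = (2 * 0.82) / (1 + 1 * 0.82)
r_new = 1.64 / 1.82
r_new = 0.9011

0.9011


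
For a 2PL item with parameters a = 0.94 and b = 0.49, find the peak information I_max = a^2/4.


For 2PL, max info at theta = b = 0.49
I_max = a^2 / 4 = 0.94^2 / 4
= 0.8836 / 4
I_max = 0.2209

0.2209


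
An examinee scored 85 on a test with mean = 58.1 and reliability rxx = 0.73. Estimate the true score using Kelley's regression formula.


T_est = rxx * X + (1 - rxx) * mean
T_est = 0.73 * 85 + 0.27 * 58.1
T_est = 62.05 + 15.687
T_est = 77.737

77.737


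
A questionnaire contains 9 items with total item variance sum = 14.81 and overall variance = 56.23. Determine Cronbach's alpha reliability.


alpha = (k/(k-1)) * (1 - sum(si^2)/s_total^2)
= (9/8) * (1 - 14.81/56.23)
alpha = 0.8287

0.8287


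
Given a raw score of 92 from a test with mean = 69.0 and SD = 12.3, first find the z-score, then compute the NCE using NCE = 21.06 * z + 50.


z = (X - mean) / SD = (92 - 69.0) / 12.3
z = 23.0 / 12.3
z = 1.8699
NCE = NCE = 21.06z + 50
Carry z at full precision (z = 23.0 / 12.3) into the conversion:
NCE = 21.06 * (23.0 / 12.3) + 50 = 484.38 / 12.3 + 50
NCE = 39.3805 + 50
NCE = 89.3805

89.3805


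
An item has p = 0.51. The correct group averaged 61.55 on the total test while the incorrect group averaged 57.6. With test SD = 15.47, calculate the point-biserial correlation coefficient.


q = 1 - p = 0.49
rpb = ((M1 - M0) / SD) * sqrt(p * q)
rpb = ((61.55 - 57.6) / 15.47) * sqrt(0.51 * 0.49)
rpb = 0.1276

0.1276


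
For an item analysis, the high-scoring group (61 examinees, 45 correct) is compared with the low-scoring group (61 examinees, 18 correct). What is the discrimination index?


p_upper = 45/61 = 0.7377
p_lower = 18/61 = 0.2951
D = 0.7377 - 0.2951 = 0.4426

0.4426


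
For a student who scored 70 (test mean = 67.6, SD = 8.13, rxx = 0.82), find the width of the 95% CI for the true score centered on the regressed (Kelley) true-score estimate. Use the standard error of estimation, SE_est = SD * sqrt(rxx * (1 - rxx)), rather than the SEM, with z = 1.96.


True score estimate = 0.82*70 + 0.18*67.6 = 69.568
SE_est = SD * sqrt(rxx * (1 - rxx)) = 8.13 * sqrt(0.82 * 0.18) = 8.13 * sqrt(0.1476) = 3.123444
CI = T_est +/- z * SE_est, so width = 2 * z * SE_est = 2 * 1.96 * 3.123444
Width = 12.2439

12.2439


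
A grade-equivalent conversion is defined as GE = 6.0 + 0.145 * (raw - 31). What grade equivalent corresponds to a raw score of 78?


raw - median = 78 - 31 = 47
slope * diff = 0.145 * 47 = 6.815
GE = 6.0 + 6.815
GE = 12.815

12.815


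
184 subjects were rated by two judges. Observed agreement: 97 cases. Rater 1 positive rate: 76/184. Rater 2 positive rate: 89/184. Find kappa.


P_o = 97/184 = 0.527174
P_e = (76*89 + 108*95) / 33856 = 0.502836
kappa = (P_o - P_e) / (1 - P_e)
kappa = (0.527174 - 0.502836) / (1 - 0.502836)
kappa = 0.049

0.049


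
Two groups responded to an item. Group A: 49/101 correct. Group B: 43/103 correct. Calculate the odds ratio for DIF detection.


Odds_A = 49/52 = 0.9423
Odds_B = 43/60 = 0.7167
OR = Odds_A / Odds_B = 0.9423 / 0.7167
Exactly, OR = (49 * 60) / (52 * 43) = 2940 / 2236
OR = 1.3148

1.3148


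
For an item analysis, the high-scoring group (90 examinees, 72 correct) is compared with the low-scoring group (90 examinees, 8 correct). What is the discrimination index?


p_upper = 72/90 = 0.8
p_lower = 8/90 = 0.0889
D = 0.8 - 0.0889 = 0.7111

0.7111


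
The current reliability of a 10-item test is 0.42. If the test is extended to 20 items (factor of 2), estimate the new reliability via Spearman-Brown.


r_new = (n * rxx) / (1 + (n-1) * rxx)
r_new = (2 * 0.42) / (1 + 1 * 0.42)
r_new = 0.84 / 1.42
r_new = 0.5915

0.5915


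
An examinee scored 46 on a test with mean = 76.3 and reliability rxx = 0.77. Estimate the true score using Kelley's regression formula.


T_est = rxx * X + (1 - rxx) * mean
T_est = 0.77 * 46 + 0.23 * 76.3
T_est = 35.42 + 17.549
T_est = 52.969

52.969


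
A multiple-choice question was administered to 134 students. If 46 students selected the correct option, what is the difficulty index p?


Item difficulty p = number correct / total examinees
p = 46 / 134
p = 0.3433

0.3433


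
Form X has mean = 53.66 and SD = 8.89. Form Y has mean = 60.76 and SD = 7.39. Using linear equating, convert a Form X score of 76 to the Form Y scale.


slope = SD_Y / SD_X = 7.39 / 8.89 ~ 0.8313
intercept = mean_Y - slope * mean_X = 60.76 - (7.39 / 8.89) * 53.66 ~ 16.154
Y = slope * X + intercept. To avoid rounding drift from the rounded slope/intercept, evaluate the equivalent form Y = mean_Y + SD_Y * (X - mean_X) / SD_X at full precision:
Y = 60.76 + 7.39 * (76 - 53.66) / 8.89
Y = 60.76 + 7.39 * 22.34 / 8.89
Y = 60.76 + 165.0926 / 8.89
Y = 60.76 + 18.5706
Y = 79.3306

79.3306


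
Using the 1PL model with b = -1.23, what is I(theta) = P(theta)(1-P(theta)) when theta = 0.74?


P = 1/(1+exp(-(0.74--1.23))) = 0.8776
I = P*(1-P) = 0.8776 * 0.1224
I = 0.1074

0.1074


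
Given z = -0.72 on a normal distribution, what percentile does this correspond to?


CDF(z) = 0.5 * (1 + erf(z/sqrt(2)))
erf(-0.5091) = -0.5285
CDF = 0.2358
Percentile rank = 0.2358 * 100 = 23.58

23.58


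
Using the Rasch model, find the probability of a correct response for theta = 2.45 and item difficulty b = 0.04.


theta - b = 2.45 - 0.04 = 2.41
exp(-(theta - b)) = exp(-2.41) = 0.0898
P = 1 / (1 + 0.0898)
P = 0.9176

0.9176


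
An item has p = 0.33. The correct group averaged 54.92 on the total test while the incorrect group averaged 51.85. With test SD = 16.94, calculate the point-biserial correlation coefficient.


q = 1 - p = 0.67
rpb = ((M1 - M0) / SD) * sqrt(p * q)
rpb = ((54.92 - 51.85) / 16.94) * sqrt(0.33 * 0.67)
rpb = 0.0852

0.0852


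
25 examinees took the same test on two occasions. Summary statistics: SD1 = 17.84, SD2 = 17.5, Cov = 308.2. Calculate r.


r = cov(X,Y) / (SD_X * SD_Y)
r = 308.2 / (17.84 * 17.5)
r = 308.2 / 312.2
r = 0.9872

0.9872


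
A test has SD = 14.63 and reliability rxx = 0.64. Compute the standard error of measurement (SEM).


SEM = SD * sqrt(1 - rxx)
SEM = 14.63 * sqrt(1 - 0.64)
SEM = 14.63 * sqrt(0.36) = 14.63 * 0.6
SEM = 8.778

8.778


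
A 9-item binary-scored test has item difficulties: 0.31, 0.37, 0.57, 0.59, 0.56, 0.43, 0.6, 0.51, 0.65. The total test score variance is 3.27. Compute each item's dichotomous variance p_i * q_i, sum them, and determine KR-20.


For each item, compute p_i * q_i:
  Item 1: 0.31 * 0.69 = 0.2139
  Item 2: 0.37 * 0.63 = 0.2331
  Item 3: 0.57 * 0.43 = 0.2451
  Item 4: 0.59 * 0.41 = 0.2419
  Item 5: 0.56 * 0.44 = 0.2464
  Item 6: 0.43 * 0.57 = 0.2451
  Item 7: 0.6 * 0.4 = 0.24
  Item 8: 0.51 * 0.49 = 0.2499
  Item 9: 0.65 * 0.35 = 0.2275
Sum(p_i * q_i) = 0.2139 + 0.2331 + 0.2451 + 0.2419 + 0.2464 + 0.2451 + 0.24 + 0.2499 + 0.2275 = 2.1429
KR-20 = (k/(k-1)) * (1 - Sum(p_i*q_i) / Var_total)
= (9/8) * (1 - 2.1429/3.27)
= 1.125 * 0.3447
KR-20 = 0.3878

0.3878


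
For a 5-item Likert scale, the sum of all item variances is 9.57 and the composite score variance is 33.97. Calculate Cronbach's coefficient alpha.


alpha = (k/(k-1)) * (1 - sum(si^2)/s_total^2)
= (5/4) * (1 - 9.57/33.97)
alpha = 0.8979

0.8979


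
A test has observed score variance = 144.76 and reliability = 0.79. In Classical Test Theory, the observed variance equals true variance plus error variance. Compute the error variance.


var_true = rxx * var_obs = 0.79 * 144.76 = 114.3604
var_error = var_obs - var_true
var_error = 144.76 - 114.3604
var_error = 30.3996

30.3996


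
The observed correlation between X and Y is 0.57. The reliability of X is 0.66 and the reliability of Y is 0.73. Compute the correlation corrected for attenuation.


r_corrected = rxy / sqrt(rxx * ryy)
= 0.57 / sqrt(0.66 * 0.73)
= 0.57 / sqrt(0.4818)
= 0.57 / 0.694118
r_corrected = 0.8212

0.8212


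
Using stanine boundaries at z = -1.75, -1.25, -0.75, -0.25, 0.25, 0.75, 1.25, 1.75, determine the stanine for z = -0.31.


Stanine boundaries: [-1.75, -1.25, -0.75, -0.25, 0.25, 0.75, 1.25, 1.75]
z = -0.31
Check each boundary:
  z >= -1.75 -> could be stanine 2
  z >= -1.25 -> could be stanine 3
  z >= -0.75 -> could be stanine 4
  z < -0.25
  z < 0.25
  z < 0.75
  z < 1.25
  z < 1.75
Highest qualifying boundary gives stanine = 4

4


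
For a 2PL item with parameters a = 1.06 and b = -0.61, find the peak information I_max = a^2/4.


For 2PL, max info at theta = b = -0.61
I_max = a^2 / 4 = 1.06^2 / 4
= 1.1236 / 4
I_max = 0.2809

0.2809


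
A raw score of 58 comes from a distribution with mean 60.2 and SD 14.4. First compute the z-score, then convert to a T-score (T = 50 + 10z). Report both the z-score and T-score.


z = (X - mean) / SD = (58 - 60.2) / 14.4
z = -2.2 / 14.4
z = -0.1528
T-score = T = 50 + 10z
Carry z at full precision (z = -2.2 / 14.4) into the conversion:
T-score = 50 + 10 * (-2.2 / 14.4) = 50 + -22 / 14.4
T-score = 50 + -1.5278
T-score = 48.4722

48.4722


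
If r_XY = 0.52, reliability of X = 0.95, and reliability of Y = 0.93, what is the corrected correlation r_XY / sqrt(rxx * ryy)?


r_corrected = rxy / sqrt(rxx * ryy)
= 0.52 / sqrt(0.95 * 0.93)
= 0.52 / sqrt(0.8835)
= 0.52 / 0.939947
r_corrected = 0.5532

0.5532


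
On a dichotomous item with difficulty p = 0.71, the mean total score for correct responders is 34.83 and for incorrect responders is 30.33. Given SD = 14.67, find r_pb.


q = 1 - p = 0.29
rpb = ((M1 - M0) / SD) * sqrt(p * q)
rpb = ((34.83 - 30.33) / 14.67) * sqrt(0.71 * 0.29)
rpb = 0.1392

0.1392


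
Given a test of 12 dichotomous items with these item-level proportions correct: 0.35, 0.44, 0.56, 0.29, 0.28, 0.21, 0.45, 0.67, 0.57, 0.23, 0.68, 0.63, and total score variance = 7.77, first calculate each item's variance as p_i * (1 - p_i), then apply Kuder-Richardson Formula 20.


For each item, compute p_i * q_i:
  Item 1: 0.35 * 0.65 = 0.2275
  Item 2: 0.44 * 0.56 = 0.2464
  Item 3: 0.56 * 0.44 = 0.2464
  Item 4: 0.29 * 0.71 = 0.2059
  Item 5: 0.28 * 0.72 = 0.2016
  Item 6: 0.21 * 0.79 = 0.1659
  Item 7: 0.45 * 0.55 = 0.2475
  Item 8: 0.67 * 0.33 = 0.2211
  Item 9: 0.57 * 0.43 = 0.2451
  Item 10: 0.23 * 0.77 = 0.1771
  Item 11: 0.68 * 0.32 = 0.2176
  Item 12: 0.63 * 0.37 = 0.2331
Sum(p_i * q_i) = 0.2275 + 0.2464 + 0.2464 + 0.2059 + 0.2016 + 0.1659 + 0.2475 + 0.2211 + 0.2451 + 0.1771 + 0.2176 + 0.2331 = 2.6352
KR-20 = (k/(k-1)) * (1 - Sum(p_i*q_i) / Var_total)
= (12/11) * (1 - 2.6352/7.77)
= 1.0909 * 0.6608
KR-20 = 0.7209

0.7209


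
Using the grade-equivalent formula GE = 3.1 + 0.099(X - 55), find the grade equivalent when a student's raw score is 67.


raw - median = 67 - 55 = 12
slope * diff = 0.099 * 12 = 1.188
GE = 3.1 + 1.188
GE = 4.288

4.288


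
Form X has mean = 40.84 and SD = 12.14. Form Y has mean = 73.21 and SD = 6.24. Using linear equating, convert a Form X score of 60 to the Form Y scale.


slope = SD_Y / SD_X = 6.24 / 12.14 ~ 0.514
intercept = mean_Y - slope * mean_X = 73.21 - (6.24 / 12.14) * 40.84 ~ 52.2181
Y = slope * X + intercept. To avoid rounding drift from the rounded slope/intercept, evaluate the equivalent form Y = mean_Y + SD_Y * (X - mean_X) / SD_X at full precision:
Y = 73.21 + 6.24 * (60 - 40.84) / 12.14
Y = 73.21 + 6.24 * 19.16 / 12.14
Y = 73.21 + 119.5584 / 12.14
Y = 73.21 + 9.8483
Y = 83.0583

83.0583


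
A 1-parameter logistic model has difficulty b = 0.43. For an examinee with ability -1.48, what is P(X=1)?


theta - b = -1.48 - 0.43 = -1.91
exp(-(theta - b)) = exp(1.91) = 6.7531
P = 1 / (1 + 6.7531)
P = 0.129

0.129


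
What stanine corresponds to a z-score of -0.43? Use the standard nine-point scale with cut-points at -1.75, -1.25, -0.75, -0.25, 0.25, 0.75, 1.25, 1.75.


Stanine boundaries: [-1.75, -1.25, -0.75, -0.25, 0.25, 0.75, 1.25, 1.75]
z = -0.43
Check each boundary:
  z >= -1.75 -> could be stanine 2
  z >= -1.25 -> could be stanine 3
  z >= -0.75 -> could be stanine 4
  z < -0.25
  z < 0.25
  z < 0.75
  z < 1.25
  z < 1.75
Highest qualifying boundary gives stanine = 4

4


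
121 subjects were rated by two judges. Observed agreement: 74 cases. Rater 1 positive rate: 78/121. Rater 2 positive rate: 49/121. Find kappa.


P_o = 74/121 = 0.61157
P_e = (78*49 + 43*72) / 14641 = 0.472509
kappa = (P_o - P_e) / (1 - P_e)
kappa = (0.61157 - 0.472509) / (1 - 0.472509)
kappa = 0.2636

0.2636


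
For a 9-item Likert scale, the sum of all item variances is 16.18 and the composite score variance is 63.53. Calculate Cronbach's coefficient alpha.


alpha = (k/(k-1)) * (1 - sum(si^2)/s_total^2)
= (9/8) * (1 - 16.18/63.53)
alpha = 0.8385

0.8385


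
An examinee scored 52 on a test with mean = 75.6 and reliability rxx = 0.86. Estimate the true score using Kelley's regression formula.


T_est = rxx * X + (1 - rxx) * mean
T_est = 0.86 * 52 + 0.14 * 75.6
T_est = 44.72 + 10.584
T_est = 55.304

55.304


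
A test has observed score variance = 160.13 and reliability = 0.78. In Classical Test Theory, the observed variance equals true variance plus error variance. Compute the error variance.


var_true = rxx * var_obs = 0.78 * 160.13 = 124.9014
var_error = var_obs - var_true
var_error = 160.13 - 124.9014
var_error = 35.2286

35.2286


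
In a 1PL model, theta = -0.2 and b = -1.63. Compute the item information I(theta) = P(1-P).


P = 1/(1+exp(-(-0.2--1.63))) = 0.8069
I = P*(1-P) = 0.8069 * 0.1931
I = 0.1558

0.1558


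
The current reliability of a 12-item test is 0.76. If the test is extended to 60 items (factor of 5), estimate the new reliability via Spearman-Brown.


r_new = (n * rxx) / (1 + (n-1) * rxx)
r_new = (5 * 0.76) / (1 + 4 * 0.76)
r_new = 3.8 / 4.04
r_new = 0.9406

0.9406


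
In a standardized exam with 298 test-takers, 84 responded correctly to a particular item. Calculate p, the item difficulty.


Item difficulty p = number correct / total examinees
p = 84 / 298
p = 0.2819

0.2819


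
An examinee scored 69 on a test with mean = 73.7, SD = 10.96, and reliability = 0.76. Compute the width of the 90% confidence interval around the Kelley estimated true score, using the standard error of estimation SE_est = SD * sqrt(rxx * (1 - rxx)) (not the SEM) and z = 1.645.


True score estimate = 0.76*69 + 0.24*73.7 = 70.128
SE_est = SD * sqrt(rxx * (1 - rxx)) = 10.96 * sqrt(0.76 * 0.24) = 10.96 * sqrt(0.1824) = 4.680831
CI = T_est +/- z * SE_est, so width = 2 * z * SE_est = 2 * 1.645 * 4.680831
Width = 15.3999

15.3999


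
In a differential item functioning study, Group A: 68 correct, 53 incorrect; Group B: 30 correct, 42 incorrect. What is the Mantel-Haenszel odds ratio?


Odds_A = 68/53 = 1.283
Odds_B = 30/42 = 0.7143
OR = Odds_A / Odds_B = 1.283 / 0.7143
Exactly, OR = (68 * 42) / (53 * 30) = 2856 / 1590
OR = 1.7962

1.7962


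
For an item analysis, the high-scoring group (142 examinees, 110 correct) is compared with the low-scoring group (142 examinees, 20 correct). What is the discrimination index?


p_upper = 110/142 = 0.7746
p_lower = 20/142 = 0.1408
D = 0.7746 - 0.1408 = 0.6338

0.6338


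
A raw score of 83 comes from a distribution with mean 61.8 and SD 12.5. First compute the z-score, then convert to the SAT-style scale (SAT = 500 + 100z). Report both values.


z = (X - mean) / SD = (83 - 61.8) / 12.5
z = 21.2 / 12.5
z = 1.696
SAT-scale = SAT = 500 + 100z
Carry z at full precision (z = 21.2 / 12.5) into the conversion:
SAT-scale = 500 + 100 * (21.2 / 12.5) = 500 + 2120 / 12.5
SAT-scale = 500 + 169.6
SAT-scale = 669.6

669.6


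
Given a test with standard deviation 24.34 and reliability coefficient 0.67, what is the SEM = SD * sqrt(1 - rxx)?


SEM = SD * sqrt(1 - rxx)
SEM = 24.34 * sqrt(1 - 0.67)
SEM = 24.34 * sqrt(0.33) = 24.34 * 0.574456
SEM = 13.9823

13.9823


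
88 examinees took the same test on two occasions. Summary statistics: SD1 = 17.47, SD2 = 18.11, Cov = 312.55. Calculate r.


r = cov(X,Y) / (SD_X * SD_Y)
r = 312.55 / (17.47 * 18.11)
r = 312.55 / 316.3817
r = 0.9879

0.9879


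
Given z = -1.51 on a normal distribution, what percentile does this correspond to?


CDF(z) = 0.5 * (1 + erf(z/sqrt(2)))
erf(-1.0677) = -0.869
CDF = 0.0655
Percentile rank = 0.0655 * 100 = 6.55

6.55


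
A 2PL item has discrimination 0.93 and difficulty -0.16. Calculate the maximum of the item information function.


For 2PL, max info at theta = b = -0.16
I_max = a^2 / 4 = 0.93^2 / 4
= 0.8649 / 4
I_max = 0.2162

0.2162


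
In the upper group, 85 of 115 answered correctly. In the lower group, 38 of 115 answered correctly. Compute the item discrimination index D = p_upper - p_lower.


p_upper = 85/115 = 0.7391
p_lower = 38/115 = 0.3304
D = 0.7391 - 0.3304 = 0.4087

0.4087


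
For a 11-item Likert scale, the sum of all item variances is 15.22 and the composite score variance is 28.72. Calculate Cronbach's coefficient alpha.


alpha = (k/(k-1)) * (1 - sum(si^2)/s_total^2)
= (11/10) * (1 - 15.22/28.72)
alpha = 0.5171

0.5171


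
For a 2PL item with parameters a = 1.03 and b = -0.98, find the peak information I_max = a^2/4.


For 2PL, max info at theta = b = -0.98
I_max = a^2 / 4 = 1.03^2 / 4
= 1.0609 / 4
I_max = 0.2652

0.2652


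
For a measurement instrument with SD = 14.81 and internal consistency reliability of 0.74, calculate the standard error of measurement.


SEM = SD * sqrt(1 - rxx)
SEM = 14.81 * sqrt(1 - 0.74)
SEM = 14.81 * sqrt(0.26) = 14.81 * 0.509902
SEM = 7.5516

7.5516


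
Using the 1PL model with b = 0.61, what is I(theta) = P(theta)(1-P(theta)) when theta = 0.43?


P = 1/(1+exp(-(0.43-0.61))) = 0.4551
I = P*(1-P) = 0.4551 * 0.5449
I = 0.248

0.248


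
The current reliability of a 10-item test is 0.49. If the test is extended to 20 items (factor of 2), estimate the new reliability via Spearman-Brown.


r_new = (n * rxx) / (1 + (n-1) * rxx)
r_new = (2 * 0.49) / (1 + 1 * 0.49)
r_new = 0.98 / 1.49
r_new = 0.6577

0.6577


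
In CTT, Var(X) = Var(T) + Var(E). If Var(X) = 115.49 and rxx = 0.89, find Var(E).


var_true = rxx * var_obs = 0.89 * 115.49 = 102.7861
var_error = var_obs - var_true
var_error = 115.49 - 102.7861
var_error = 12.7039

12.7039


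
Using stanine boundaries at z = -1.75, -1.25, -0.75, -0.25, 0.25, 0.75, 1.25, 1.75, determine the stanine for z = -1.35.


Stanine boundaries: [-1.75, -1.25, -0.75, -0.25, 0.25, 0.75, 1.25, 1.75]
z = -1.35
Check each boundary:
  z >= -1.75 -> could be stanine 2
  z < -1.25
  z < -0.75
  z < -0.25
  z < 0.25
  z < 0.75
  z < 1.25
  z < 1.75
Highest qualifying boundary gives stanine = 2

2


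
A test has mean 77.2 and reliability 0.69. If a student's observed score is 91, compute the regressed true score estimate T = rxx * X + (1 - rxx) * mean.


T_est = rxx * X + (1 - rxx) * mean
T_est = 0.69 * 91 + 0.31 * 77.2
T_est = 62.79 + 23.932
T_est = 86.722

86.722


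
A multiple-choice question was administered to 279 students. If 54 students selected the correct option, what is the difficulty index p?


Item difficulty p = number correct / total examinees
p = 54 / 279
p = 0.1935

0.1935


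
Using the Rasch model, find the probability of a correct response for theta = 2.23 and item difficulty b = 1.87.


theta - b = 2.23 - 1.87 = 0.36
exp(-(theta - b)) = exp(-0.36) = 0.6977
P = 1 / (1 + 0.6977)
P = 0.589

0.589


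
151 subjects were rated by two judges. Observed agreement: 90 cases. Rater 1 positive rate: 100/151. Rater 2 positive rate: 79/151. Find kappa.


P_o = 90/151 = 0.596026
P_e = (100*79 + 51*72) / 22801 = 0.507522
kappa = (P_o - P_e) / (1 - P_e)
kappa = (0.596026 - 0.507522) / (1 - 0.507522)
kappa = 0.1797

0.1797


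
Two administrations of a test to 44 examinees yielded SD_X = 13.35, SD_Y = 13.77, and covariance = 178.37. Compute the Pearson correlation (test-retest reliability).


r = cov(X,Y) / (SD_X * SD_Y)
r = 178.37 / (13.35 * 13.77)
r = 178.37 / 183.8295
r = 0.9703

0.9703


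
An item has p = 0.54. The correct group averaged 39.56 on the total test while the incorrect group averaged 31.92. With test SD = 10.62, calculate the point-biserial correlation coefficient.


q = 1 - p = 0.46
rpb = ((M1 - M0) / SD) * sqrt(p * q)
rpb = ((39.56 - 31.92) / 10.62) * sqrt(0.54 * 0.46)
rpb = 0.3585

0.3585


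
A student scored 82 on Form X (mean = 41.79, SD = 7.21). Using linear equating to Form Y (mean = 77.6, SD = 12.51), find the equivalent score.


slope = SD_Y / SD_X = 12.51 / 7.21 ~ 1.7351
intercept = mean_Y - slope * mean_X = 77.6 - (12.51 / 7.21) * 41.79 ~ 5.0906
Y = slope * X + intercept. To avoid rounding drift from the rounded slope/intercept, evaluate the equivalent form Y = mean_Y + SD_Y * (X - mean_X) / SD_X at full precision:
Y = 77.6 + 12.51 * (82 - 41.79) / 7.21
Y = 77.6 + 12.51 * 40.21 / 7.21
Y = 77.6 + 503.0271 / 7.21
Y = 77.6 + 69.768
Y = 147.368

147.368


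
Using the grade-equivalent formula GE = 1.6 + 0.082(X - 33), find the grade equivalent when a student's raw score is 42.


raw - median = 42 - 33 = 9
slope * diff = 0.082 * 9 = 0.738
GE = 1.6 + 0.738
GE = 2.338

2.338


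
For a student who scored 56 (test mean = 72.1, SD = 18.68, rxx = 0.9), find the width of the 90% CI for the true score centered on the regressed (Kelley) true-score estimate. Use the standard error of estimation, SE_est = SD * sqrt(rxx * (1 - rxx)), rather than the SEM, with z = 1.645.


True score estimate = 0.9*56 + 0.1*72.1 = 57.61
SE_est = SD * sqrt(rxx * (1 - rxx)) = 18.68 * sqrt(0.9 * 0.1) = 18.68 * sqrt(0.09) = 5.604
CI = T_est +/- z * SE_est, so width = 2 * z * SE_est = 2 * 1.645 * 5.604
Width = 18.4372

18.4372


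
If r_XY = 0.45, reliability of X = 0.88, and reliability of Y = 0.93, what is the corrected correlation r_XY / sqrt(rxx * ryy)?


r_corrected = rxy / sqrt(rxx * ryy)
= 0.45 / sqrt(0.88 * 0.93)
= 0.45 / sqrt(0.8184)
= 0.45 / 0.904655
r_corrected = 0.4974

0.4974


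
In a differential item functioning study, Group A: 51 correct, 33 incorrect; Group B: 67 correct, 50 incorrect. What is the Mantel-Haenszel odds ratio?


Odds_A = 51/33 = 1.5455
Odds_B = 67/50 = 1.34
OR = Odds_A / Odds_B = 1.5455 / 1.34
Exactly, OR = (51 * 50) / (33 * 67) = 2550 / 2211
OR = 1.1533

1.1533


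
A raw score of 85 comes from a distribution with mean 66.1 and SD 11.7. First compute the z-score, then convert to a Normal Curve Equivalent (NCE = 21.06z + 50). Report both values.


z = (X - mean) / SD = (85 - 66.1) / 11.7
z = 18.9 / 11.7
z = 1.6154
NCE = NCE = 21.06z + 50
Carry z at full precision (z = 18.9 / 11.7) into the conversion:
NCE = 21.06 * (18.9 / 11.7) + 50 = 398.034 / 11.7 + 50
NCE = 34.02 + 50
NCE = 84.02

84.02


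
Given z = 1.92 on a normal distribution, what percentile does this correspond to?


CDF(z) = 0.5 * (1 + erf(z/sqrt(2)))
erf(1.3576) = 0.9451
CDF = 0.9726
Percentile rank = 0.9726 * 100 = 97.26

97.26


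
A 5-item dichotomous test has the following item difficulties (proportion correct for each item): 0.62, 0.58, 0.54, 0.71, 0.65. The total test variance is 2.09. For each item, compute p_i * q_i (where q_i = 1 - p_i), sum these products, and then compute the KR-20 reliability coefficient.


For each item, compute p_i * q_i:
  Item 1: 0.62 * 0.38 = 0.2356
  Item 2: 0.58 * 0.42 = 0.2436
  Item 3: 0.54 * 0.46 = 0.2484
  Item 4: 0.71 * 0.29 = 0.2059
  Item 5: 0.65 * 0.35 = 0.2275
Sum(p_i * q_i) = 0.2356 + 0.2436 + 0.2484 + 0.2059 + 0.2275 = 1.161
KR-20 = (k/(k-1)) * (1 - Sum(p_i*q_i) / Var_total)
= (5/4) * (1 - 1.161/2.09)
= 1.25 * 0.4445
KR-20 = 0.5556

0.5556


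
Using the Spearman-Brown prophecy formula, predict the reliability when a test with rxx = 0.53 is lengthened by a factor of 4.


r_new = (n * rxx) / (1 + (n-1) * rxx)
r_new = (4 * 0.53) / (1 + 3 * 0.53)
r_new = 2.12 / 2.59
r_new = 0.8185

0.8185


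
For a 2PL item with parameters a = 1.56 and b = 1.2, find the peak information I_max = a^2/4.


For 2PL, max info at theta = b = 1.2
I_max = a^2 / 4 = 1.56^2 / 4
= 2.4336 / 4
I_max = 0.6084

0.6084


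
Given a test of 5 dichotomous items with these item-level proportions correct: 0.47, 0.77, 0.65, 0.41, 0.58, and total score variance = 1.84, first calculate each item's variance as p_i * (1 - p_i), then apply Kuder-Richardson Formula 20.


For each item, compute p_i * q_i:
  Item 1: 0.47 * 0.53 = 0.2491
  Item 2: 0.77 * 0.23 = 0.1771
  Item 3: 0.65 * 0.35 = 0.2275
  Item 4: 0.41 * 0.59 = 0.2419
  Item 5: 0.58 * 0.42 = 0.2436
Sum(p_i * q_i) = 0.2491 + 0.1771 + 0.2275 + 0.2419 + 0.2436 = 1.1392
KR-20 = (k/(k-1)) * (1 - Sum(p_i*q_i) / Var_total)
= (5/4) * (1 - 1.1392/1.84)
= 1.25 * 0.3809
KR-20 = 0.4761

0.4761


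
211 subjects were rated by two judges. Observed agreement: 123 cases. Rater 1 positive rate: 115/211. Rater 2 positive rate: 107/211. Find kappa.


P_o = 123/211 = 0.582938
P_e = (115*107 + 96*104) / 44521 = 0.50064
kappa = (P_o - P_e) / (1 - P_e)
kappa = (0.582938 - 0.50064) / (1 - 0.50064)
kappa = 0.1648

0.1648


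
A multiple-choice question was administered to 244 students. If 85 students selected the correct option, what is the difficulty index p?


Item difficulty p = number correct / total examinees
p = 85 / 244
p = 0.3484

0.3484


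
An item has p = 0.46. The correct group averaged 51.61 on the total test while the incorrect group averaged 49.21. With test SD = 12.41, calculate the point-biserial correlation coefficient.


q = 1 - p = 0.54
rpb = ((M1 - M0) / SD) * sqrt(p * q)
rpb = ((51.61 - 49.21) / 12.41) * sqrt(0.46 * 0.54)
rpb = 0.0964

0.0964


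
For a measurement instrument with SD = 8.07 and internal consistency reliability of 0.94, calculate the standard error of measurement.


SEM = SD * sqrt(1 - rxx)
SEM = 8.07 * sqrt(1 - 0.94)
SEM = 8.07 * sqrt(0.06) = 8.07 * 0.244949
SEM = 1.9767

1.9767


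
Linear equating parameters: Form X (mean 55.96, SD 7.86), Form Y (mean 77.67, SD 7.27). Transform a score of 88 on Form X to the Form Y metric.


slope = SD_Y / SD_X = 7.27 / 7.86 ~ 0.9249
intercept = mean_Y - slope * mean_X = 77.67 - (7.27 / 7.86) * 55.96 ~ 25.9106
Y = slope * X + intercept. To avoid rounding drift from the rounded slope/intercept, evaluate the equivalent form Y = mean_Y + SD_Y * (X - mean_X) / SD_X at full precision:
Y = 77.67 + 7.27 * (88 - 55.96) / 7.86
Y = 77.67 + 7.27 * 32.04 / 7.86
Y = 77.67 + 232.9308 / 7.86
Y = 77.67 + 29.635
Y = 107.305

107.305


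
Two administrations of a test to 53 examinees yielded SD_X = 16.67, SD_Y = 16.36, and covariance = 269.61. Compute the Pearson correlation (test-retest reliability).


r = cov(X,Y) / (SD_X * SD_Y)
r = 269.61 / (16.67 * 16.36)
r = 269.61 / 272.7212
r = 0.9886

0.9886


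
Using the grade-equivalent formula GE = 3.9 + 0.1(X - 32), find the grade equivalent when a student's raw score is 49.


raw - median = 49 - 32 = 17
slope * diff = 0.1 * 17 = 1.7
GE = 3.9 + 1.7
GE = 5.6

5.6


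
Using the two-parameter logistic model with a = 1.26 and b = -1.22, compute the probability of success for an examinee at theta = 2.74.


a*(theta - b) = 1.26 * (2.74 - -1.22) = 4.9896
exp(-4.9896) = 0.0068
P = 1 / (1 + 0.0068)
P = 0.9932

0.9932


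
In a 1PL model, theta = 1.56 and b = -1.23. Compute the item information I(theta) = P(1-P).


P = 1/(1+exp(-(1.56--1.23))) = 0.9421
I = P*(1-P) = 0.9421 * 0.0579
I = 0.0545

0.0545


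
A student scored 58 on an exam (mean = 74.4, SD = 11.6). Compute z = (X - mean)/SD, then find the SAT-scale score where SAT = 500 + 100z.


z = (X - mean) / SD = (58 - 74.4) / 11.6
z = -16.4 / 11.6
z = -1.4138
SAT-scale = SAT = 500 + 100z
Carry z at full precision (z = -16.4 / 11.6) into the conversion:
SAT-scale = 500 + 100 * (-16.4 / 11.6) = 500 + -1640 / 11.6
SAT-scale = 500 + -141.3793
SAT-scale = 358.6207

358.6207


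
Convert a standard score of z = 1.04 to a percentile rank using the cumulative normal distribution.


CDF(z) = 0.5 * (1 + erf(z/sqrt(2)))
erf(0.7354) = 0.7017
CDF = 0.8508
Percentile rank = 0.8508 * 100 = 85.08

85.08


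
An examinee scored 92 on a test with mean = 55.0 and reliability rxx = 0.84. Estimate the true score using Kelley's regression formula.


T_est = rxx * X + (1 - rxx) * mean
T_est = 0.84 * 92 + 0.16 * 55.0
T_est = 77.28 + 8.8
T_est = 86.08

86.08


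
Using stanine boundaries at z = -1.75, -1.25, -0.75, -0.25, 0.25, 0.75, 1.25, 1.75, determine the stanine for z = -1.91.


Stanine boundaries: [-1.75, -1.25, -0.75, -0.25, 0.25, 0.75, 1.25, 1.75]
z = -1.91
Check each boundary:
  z < -1.75
  z < -1.25
  z < -0.75
  z < -0.25
  z < 0.25
  z < 0.75
  z < 1.25
  z < 1.75
Highest qualifying boundary gives stanine = 1

1


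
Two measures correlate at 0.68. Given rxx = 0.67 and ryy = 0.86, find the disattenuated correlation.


r_corrected = rxy / sqrt(rxx * ryy)
= 0.68 / sqrt(0.67 * 0.86)
= 0.68 / sqrt(0.5762)
= 0.68 / 0.759078
r_corrected = 0.8958

0.8958


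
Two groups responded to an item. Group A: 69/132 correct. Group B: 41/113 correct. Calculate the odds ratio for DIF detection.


Odds_A = 69/63 = 1.0952
Odds_B = 41/72 = 0.5694
OR = Odds_A / Odds_B = 1.0952 / 0.5694
Exactly, OR = (69 * 72) / (63 * 41) = 4968 / 2583
OR = 1.9233

1.9233


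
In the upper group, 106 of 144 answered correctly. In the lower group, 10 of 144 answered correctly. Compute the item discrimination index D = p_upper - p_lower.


p_upper = 106/144 = 0.7361
p_lower = 10/144 = 0.0694
D = 0.7361 - 0.0694 = 0.6667

0.6667


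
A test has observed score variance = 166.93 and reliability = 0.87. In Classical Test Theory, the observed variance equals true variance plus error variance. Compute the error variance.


var_true = rxx * var_obs = 0.87 * 166.93 = 145.2291
var_error = var_obs - var_true
var_error = 166.93 - 145.2291
var_error = 21.7009

21.7009


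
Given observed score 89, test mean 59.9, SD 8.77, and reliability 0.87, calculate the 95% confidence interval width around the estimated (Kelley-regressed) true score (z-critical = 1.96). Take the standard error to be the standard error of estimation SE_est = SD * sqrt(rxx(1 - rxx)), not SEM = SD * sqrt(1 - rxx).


True score estimate = 0.87*89 + 0.13*59.9 = 85.217
SE_est = SD * sqrt(rxx * (1 - rxx)) = 8.77 * sqrt(0.87 * 0.13) = 8.77 * sqrt(0.1131) = 2.949381
CI = T_est +/- z * SE_est, so width = 2 * z * SE_est = 2 * 1.96 * 2.949381
Width = 11.5616

11.5616


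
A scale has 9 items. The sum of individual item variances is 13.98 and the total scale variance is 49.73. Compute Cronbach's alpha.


alpha = (k/(k-1)) * (1 - sum(si^2)/s_total^2)
= (9/8) * (1 - 13.98/49.73)
alpha = 0.8087

0.8087
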